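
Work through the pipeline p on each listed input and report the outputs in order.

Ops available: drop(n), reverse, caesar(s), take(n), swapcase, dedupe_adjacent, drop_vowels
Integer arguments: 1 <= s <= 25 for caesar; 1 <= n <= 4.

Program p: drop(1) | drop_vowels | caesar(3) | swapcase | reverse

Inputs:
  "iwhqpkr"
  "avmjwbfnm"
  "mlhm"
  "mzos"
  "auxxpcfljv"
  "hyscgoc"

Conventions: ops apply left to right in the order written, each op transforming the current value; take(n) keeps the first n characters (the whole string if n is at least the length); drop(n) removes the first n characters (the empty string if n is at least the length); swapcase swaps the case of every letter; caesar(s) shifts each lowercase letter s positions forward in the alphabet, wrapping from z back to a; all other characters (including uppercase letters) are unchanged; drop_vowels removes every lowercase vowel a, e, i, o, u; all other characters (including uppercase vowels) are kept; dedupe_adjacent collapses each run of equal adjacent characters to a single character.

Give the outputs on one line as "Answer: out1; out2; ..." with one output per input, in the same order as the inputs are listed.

"UNSTKZ"; "PQIEZMPY"; "PKO"; "VC"; "YMOIFSAA"; "FJFVB"

Execution, op by op:
  "iwhqpkr" -> "whqpkr" -> "whqpkr" -> "zktsnu" -> "ZKTSNU" -> "UNSTKZ"
  "avmjwbfnm" -> "vmjwbfnm" -> "vmjwbfnm" -> "ypmzeiqp" -> "YPMZEIQP" -> "PQIEZMPY"
  "mlhm" -> "lhm" -> "lhm" -> "okp" -> "OKP" -> "PKO"
  "mzos" -> "zos" -> "zs" -> "cv" -> "CV" -> "VC"
  "auxxpcfljv" -> "uxxpcfljv" -> "xxpcfljv" -> "aasfiomy" -> "AASFIOMY" -> "YMOIFSAA"
  "hyscgoc" -> "yscgoc" -> "yscgc" -> "bvfjf" -> "BVFJF" -> "FJFVB"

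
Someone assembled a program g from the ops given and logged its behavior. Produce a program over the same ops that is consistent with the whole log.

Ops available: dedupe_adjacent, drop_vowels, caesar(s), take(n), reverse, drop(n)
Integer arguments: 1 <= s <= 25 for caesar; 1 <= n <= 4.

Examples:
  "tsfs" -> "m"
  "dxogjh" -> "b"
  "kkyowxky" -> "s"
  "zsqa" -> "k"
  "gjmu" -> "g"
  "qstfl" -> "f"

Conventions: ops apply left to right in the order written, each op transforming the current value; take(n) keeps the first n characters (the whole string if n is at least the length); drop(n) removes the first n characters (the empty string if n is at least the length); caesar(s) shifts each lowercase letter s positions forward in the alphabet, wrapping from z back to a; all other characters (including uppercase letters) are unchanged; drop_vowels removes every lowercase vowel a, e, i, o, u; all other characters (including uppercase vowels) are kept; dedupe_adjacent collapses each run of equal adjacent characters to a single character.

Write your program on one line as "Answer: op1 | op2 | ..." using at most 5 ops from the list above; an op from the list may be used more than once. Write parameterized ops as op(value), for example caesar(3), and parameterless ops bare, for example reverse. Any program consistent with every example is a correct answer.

drop(2) | reverse | drop_vowels | take(1) | caesar(20)

Check, running the answer program on each example:
  "tsfs" -> "fs" -> "sf" -> "sf" -> "s" -> "m"
  "dxogjh" -> "ogjh" -> "hjgo" -> "hjg" -> "h" -> "b"
  "kkyowxky" -> "yowxky" -> "ykxwoy" -> "ykxwy" -> "y" -> "s"
  "zsqa" -> "qa" -> "aq" -> "q" -> "q" -> "k"
  "gjmu" -> "mu" -> "um" -> "m" -> "m" -> "g"
  "qstfl" -> "tfl" -> "lft" -> "lft" -> "l" -> "f"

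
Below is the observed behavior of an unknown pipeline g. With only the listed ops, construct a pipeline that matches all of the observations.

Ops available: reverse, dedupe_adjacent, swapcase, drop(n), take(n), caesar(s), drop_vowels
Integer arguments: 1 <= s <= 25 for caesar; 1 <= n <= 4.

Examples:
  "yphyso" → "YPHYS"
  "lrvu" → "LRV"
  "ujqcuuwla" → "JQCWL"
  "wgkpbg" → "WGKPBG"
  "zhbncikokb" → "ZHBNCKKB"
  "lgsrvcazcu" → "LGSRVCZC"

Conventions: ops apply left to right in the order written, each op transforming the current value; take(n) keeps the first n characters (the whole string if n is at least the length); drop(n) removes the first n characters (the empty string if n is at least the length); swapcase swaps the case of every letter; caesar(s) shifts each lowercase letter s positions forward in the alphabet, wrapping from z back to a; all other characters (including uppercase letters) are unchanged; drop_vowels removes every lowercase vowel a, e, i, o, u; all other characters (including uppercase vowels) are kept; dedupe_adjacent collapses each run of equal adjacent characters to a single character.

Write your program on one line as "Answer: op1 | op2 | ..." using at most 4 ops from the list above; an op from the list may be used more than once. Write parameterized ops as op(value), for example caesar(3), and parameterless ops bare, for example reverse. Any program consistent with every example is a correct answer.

reverse | drop_vowels | reverse | swapcase

Check, running the answer program on each example:
  "yphyso" -> "osyhpy" -> "syhpy" -> "yphys" -> "YPHYS"
  "lrvu" -> "uvrl" -> "vrl" -> "lrv" -> "LRV"
  "ujqcuuwla" -> "alwuucqju" -> "lwcqj" -> "jqcwl" -> "JQCWL"
  "wgkpbg" -> "gbpkgw" -> "gbpkgw" -> "wgkpbg" -> "WGKPBG"
  "zhbncikokb" -> "bkokicnbhz" -> "bkkcnbhz" -> "zhbnckkb" -> "ZHBNCKKB"
  "lgsrvcazcu" -> "uczacvrsgl" -> "czcvrsgl" -> "lgsrvczc" -> "LGSRVCZC"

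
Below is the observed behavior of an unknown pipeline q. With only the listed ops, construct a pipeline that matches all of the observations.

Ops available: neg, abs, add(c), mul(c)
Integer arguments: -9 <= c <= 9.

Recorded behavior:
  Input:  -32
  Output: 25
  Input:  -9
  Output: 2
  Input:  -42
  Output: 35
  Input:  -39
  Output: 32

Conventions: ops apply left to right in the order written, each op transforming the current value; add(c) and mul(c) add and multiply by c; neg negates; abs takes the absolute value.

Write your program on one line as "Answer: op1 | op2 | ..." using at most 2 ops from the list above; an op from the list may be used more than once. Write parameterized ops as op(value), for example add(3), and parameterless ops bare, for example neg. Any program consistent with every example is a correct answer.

add(7) | neg

Check, running the answer program on each example:
  -32 -> -25 -> 25
  -9 -> -2 -> 2
  -42 -> -35 -> 35
  -39 -> -32 -> 32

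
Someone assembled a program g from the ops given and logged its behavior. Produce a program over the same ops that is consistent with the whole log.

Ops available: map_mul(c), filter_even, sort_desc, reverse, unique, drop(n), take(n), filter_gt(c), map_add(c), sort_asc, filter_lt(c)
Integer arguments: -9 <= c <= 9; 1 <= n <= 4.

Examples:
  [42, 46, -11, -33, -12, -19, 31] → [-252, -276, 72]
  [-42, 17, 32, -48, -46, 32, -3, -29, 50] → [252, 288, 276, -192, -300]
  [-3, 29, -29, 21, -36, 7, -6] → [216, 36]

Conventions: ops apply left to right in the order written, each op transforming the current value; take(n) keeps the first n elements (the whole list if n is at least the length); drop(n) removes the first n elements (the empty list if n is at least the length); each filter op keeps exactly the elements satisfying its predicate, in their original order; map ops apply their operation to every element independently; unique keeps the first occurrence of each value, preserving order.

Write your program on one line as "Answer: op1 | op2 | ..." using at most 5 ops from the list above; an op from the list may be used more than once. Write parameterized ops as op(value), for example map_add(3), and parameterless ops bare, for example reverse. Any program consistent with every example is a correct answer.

reverse | filter_even | unique | map_mul(-6) | reverse

Check, running the answer program on each example:
  [42, 46, -11, -33, -12, -19, 31] -> [31, -19, -12, -33, -11, 46, 42] -> [-12, 46, 42] -> [-12, 46, 42] -> [72, -276, -252] -> [-252, -276, 72]
  [-42, 17, 32, -48, -46, 32, -3, -29, 50] -> [50, -29, -3, 32, -46, -48, 32, 17, -42] -> [50, 32, -46, -48, 32, -42] -> [50, 32, -46, -48, -42] -> [-300, -192, 276, 288, 252] -> [252, 288, 276, -192, -300]
  [-3, 29, -29, 21, -36, 7, -6] -> [-6, 7, -36, 21, -29, 29, -3] -> [-6, -36] -> [-6, -36] -> [36, 216] -> [216, 36]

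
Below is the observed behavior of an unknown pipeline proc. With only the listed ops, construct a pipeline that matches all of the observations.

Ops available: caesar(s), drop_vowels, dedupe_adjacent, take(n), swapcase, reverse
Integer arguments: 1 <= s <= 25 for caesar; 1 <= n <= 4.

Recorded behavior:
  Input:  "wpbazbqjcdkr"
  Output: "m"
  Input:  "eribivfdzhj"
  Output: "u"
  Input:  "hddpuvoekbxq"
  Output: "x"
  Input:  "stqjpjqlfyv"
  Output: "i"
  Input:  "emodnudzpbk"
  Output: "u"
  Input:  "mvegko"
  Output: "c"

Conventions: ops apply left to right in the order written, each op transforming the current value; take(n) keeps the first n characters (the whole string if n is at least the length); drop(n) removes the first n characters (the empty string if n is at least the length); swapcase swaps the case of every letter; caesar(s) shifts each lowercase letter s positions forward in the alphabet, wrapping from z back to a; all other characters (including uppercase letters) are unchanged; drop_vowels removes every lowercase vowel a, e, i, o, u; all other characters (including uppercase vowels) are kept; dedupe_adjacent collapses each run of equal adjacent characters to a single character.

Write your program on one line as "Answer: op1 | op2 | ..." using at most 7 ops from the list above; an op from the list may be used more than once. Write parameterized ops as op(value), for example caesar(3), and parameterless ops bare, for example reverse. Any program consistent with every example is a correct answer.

dedupe_adjacent | caesar(11) | caesar(5) | swapcase | take(1) | swapcase

Check, running the answer program on each example:
  "wpbazbqjcdkr" -> "wpbazbqjcdkr" -> "hamlkmbunovc" -> "mfrqprgzstah" -> "MFRQPRGZSTAH" -> "M" -> "m"
  "eribivfdzhj" -> "eribivfdzhj" -> "pctmtgqoksu" -> "uhyrylvtpxz" -> "UHYRYLVTPXZ" -> "U" -> "u"
  "hddpuvoekbxq" -> "hdpuvoekbxq" -> "soafgzpvmib" -> "xtfkleuarng" -> "XTFKLEUARNG" -> "X" -> "x"
  "stqjpjqlfyv" -> "stqjpjqlfyv" -> "debuaubwqjg" -> "ijgzfzgbvol" -> "IJGZFZGBVOL" -> "I" -> "i"
  "emodnudzpbk" -> "emodnudzpbk" -> "pxzoyfokamv" -> "ucetdktpfra" -> "UCETDKTPFRA" -> "U" -> "u"
  "mvegko" -> "mvegko" -> "xgprvz" -> "cluwae" -> "CLUWAE" -> "C" -> "c"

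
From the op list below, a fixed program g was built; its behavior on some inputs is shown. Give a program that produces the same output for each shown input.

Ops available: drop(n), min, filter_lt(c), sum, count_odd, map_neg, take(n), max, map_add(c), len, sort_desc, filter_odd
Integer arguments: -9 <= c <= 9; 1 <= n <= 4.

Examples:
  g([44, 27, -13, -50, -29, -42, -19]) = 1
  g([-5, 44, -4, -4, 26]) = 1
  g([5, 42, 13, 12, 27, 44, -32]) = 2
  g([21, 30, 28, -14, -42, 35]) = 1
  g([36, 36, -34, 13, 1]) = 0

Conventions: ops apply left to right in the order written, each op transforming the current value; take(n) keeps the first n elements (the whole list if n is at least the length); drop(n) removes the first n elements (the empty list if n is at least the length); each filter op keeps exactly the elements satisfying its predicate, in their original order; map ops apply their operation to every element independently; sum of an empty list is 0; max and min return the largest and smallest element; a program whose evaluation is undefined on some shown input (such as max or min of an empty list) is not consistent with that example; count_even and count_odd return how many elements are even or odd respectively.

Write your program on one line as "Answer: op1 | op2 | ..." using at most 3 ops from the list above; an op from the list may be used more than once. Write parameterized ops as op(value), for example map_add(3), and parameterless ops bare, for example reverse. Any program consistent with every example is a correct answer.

map_add(3) | drop(4) | count_odd

Check, running the answer program on each example:
  [44, 27, -13, -50, -29, -42, -19] -> [47, 30, -10, -47, -26, -39, -16] -> [-26, -39, -16] -> 1
  [-5, 44, -4, -4, 26] -> [-2, 47, -1, -1, 29] -> [29] -> 1
  [5, 42, 13, 12, 27, 44, -32] -> [8, 45, 16, 15, 30, 47, -29] -> [30, 47, -29] -> 2
  [21, 30, 28, -14, -42, 35] -> [24, 33, 31, -11, -39, 38] -> [-39, 38] -> 1
  [36, 36, -34, 13, 1] -> [39, 39, -31, 16, 4] -> [4] -> 0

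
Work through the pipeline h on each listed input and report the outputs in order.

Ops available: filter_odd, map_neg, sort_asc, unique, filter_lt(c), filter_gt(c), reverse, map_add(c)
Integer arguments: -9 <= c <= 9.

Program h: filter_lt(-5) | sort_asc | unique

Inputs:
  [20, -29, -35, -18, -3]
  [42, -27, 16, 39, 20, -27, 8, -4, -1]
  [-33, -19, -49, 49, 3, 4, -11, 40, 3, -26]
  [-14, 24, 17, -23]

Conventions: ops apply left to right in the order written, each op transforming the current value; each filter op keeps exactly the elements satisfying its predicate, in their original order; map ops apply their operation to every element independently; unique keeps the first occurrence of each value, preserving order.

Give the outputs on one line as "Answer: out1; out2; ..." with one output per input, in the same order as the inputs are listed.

Execution, op by op:
  [20, -29, -35, -18, -3] -> [-29, -35, -18] -> [-35, -29, -18] -> [-35, -29, -18]
  [42, -27, 16, 39, 20, -27, 8, -4, -1] -> [-27, -27] -> [-27, -27] -> [-27]
  [-33, -19, -49, 49, 3, 4, -11, 40, 3, -26] -> [-33, -19, -49, -11, -26] -> [-49, -33, -26, -19, -11] -> [-49, -33, -26, -19, -11]
  [-14, 24, 17, -23] -> [-14, -23] -> [-23, -14] -> [-23, -14]

[-35, -29, -18]; [-27]; [-49, -33, -26, -19, -11]; [-23, -14]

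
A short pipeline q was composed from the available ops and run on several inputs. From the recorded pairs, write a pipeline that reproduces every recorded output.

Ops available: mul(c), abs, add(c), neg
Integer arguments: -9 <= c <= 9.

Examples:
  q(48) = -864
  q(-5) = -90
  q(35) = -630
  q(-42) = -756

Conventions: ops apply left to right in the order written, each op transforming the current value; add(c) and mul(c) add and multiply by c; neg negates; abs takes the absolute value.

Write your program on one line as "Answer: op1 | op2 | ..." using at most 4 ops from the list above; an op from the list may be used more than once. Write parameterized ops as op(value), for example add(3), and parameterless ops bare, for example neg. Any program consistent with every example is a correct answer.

mul(6) | neg | abs | mul(-3)

Check, running the answer program on each example:
  48 -> 288 -> -288 -> 288 -> -864
  -5 -> -30 -> 30 -> 30 -> -90
  35 -> 210 -> -210 -> 210 -> -630
  -42 -> -252 -> 252 -> 252 -> -756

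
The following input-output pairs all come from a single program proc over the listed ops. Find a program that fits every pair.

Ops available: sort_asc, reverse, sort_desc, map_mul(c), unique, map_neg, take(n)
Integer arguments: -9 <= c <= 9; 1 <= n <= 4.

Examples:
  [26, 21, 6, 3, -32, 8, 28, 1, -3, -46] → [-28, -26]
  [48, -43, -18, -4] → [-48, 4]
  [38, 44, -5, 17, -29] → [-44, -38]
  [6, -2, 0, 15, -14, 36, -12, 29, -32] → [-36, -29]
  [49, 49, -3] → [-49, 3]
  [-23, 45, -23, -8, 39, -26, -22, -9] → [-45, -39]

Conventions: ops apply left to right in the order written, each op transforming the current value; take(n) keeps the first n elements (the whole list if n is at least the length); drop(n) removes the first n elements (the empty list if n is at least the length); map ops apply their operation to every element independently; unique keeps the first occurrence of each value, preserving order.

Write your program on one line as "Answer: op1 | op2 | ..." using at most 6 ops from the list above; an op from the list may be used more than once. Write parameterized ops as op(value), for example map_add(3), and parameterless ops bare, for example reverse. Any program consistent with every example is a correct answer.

map_neg | sort_asc | unique | map_neg | take(2) | map_neg

Check, running the answer program on each example:
  [26, 21, 6, 3, -32, 8, 28, 1, -3, -46] -> [-26, -21, -6, -3, 32, -8, -28, -1, 3, 46] -> [-28, -26, -21, -8, -6, -3, -1, 3, 32, 46] -> [-28, -26, -21, -8, -6, -3, -1, 3, 32, 46] -> [28, 26, 21, 8, 6, 3, 1, -3, -32, -46] -> [28, 26] -> [-28, -26]
  [48, -43, -18, -4] -> [-48, 43, 18, 4] -> [-48, 4, 18, 43] -> [-48, 4, 18, 43] -> [48, -4, -18, -43] -> [48, -4] -> [-48, 4]
  [38, 44, -5, 17, -29] -> [-38, -44, 5, -17, 29] -> [-44, -38, -17, 5, 29] -> [-44, -38, -17, 5, 29] -> [44, 38, 17, -5, -29] -> [44, 38] -> [-44, -38]
  [6, -2, 0, 15, -14, 36, -12, 29, -32] -> [-6, 2, 0, -15, 14, -36, 12, -29, 32] -> [-36, -29, -15, -6, 0, 2, 12, 14, 32] -> [-36, -29, -15, -6, 0, 2, 12, 14, 32] -> [36, 29, 15, 6, 0, -2, -12, -14, -32] -> [36, 29] -> [-36, -29]
  [49, 49, -3] -> [-49, -49, 3] -> [-49, -49, 3] -> [-49, 3] -> [49, -3] -> [49, -3] -> [-49, 3]
  [-23, 45, -23, -8, 39, -26, -22, -9] -> [23, -45, 23, 8, -39, 26, 22, 9] -> [-45, -39, 8, 9, 22, 23, 23, 26] -> [-45, -39, 8, 9, 22, 23, 26] -> [45, 39, -8, -9, -22, -23, -26] -> [45, 39] -> [-45, -39]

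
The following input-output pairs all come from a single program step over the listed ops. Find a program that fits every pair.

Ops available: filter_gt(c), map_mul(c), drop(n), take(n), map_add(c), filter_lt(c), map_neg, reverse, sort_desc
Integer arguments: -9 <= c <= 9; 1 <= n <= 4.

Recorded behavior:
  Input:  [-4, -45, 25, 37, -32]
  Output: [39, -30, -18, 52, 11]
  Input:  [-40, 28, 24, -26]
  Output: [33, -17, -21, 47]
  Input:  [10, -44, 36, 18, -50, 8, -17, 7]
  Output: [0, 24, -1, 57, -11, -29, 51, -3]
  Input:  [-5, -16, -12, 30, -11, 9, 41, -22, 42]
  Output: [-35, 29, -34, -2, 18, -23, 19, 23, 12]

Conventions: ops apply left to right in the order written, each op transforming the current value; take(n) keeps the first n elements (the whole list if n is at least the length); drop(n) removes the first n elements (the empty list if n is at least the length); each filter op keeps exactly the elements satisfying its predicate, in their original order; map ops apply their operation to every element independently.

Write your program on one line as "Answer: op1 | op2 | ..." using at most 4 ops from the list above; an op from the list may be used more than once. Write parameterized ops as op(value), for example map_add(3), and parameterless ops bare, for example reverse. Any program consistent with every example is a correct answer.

map_neg | map_add(7) | reverse

Check, running the answer program on each example:
  [-4, -45, 25, 37, -32] -> [4, 45, -25, -37, 32] -> [11, 52, -18, -30, 39] -> [39, -30, -18, 52, 11]
  [-40, 28, 24, -26] -> [40, -28, -24, 26] -> [47, -21, -17, 33] -> [33, -17, -21, 47]
  [10, -44, 36, 18, -50, 8, -17, 7] -> [-10, 44, -36, -18, 50, -8, 17, -7] -> [-3, 51, -29, -11, 57, -1, 24, 0] -> [0, 24, -1, 57, -11, -29, 51, -3]
  [-5, -16, -12, 30, -11, 9, 41, -22, 42] -> [5, 16, 12, -30, 11, -9, -41, 22, -42] -> [12, 23, 19, -23, 18, -2, -34, 29, -35] -> [-35, 29, -34, -2, 18, -23, 19, 23, 12]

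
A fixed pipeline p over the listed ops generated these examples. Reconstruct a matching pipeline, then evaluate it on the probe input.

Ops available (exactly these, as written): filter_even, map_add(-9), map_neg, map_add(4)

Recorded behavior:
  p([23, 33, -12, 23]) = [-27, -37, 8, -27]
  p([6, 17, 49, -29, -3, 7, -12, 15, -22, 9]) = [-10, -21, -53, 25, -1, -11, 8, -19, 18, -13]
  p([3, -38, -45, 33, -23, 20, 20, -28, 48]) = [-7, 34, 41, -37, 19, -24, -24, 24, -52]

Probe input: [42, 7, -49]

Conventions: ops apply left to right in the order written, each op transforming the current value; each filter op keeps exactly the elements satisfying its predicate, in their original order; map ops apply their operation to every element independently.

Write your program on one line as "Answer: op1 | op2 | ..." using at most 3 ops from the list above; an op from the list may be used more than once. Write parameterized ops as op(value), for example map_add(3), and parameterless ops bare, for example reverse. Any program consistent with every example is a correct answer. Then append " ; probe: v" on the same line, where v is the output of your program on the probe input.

map_add(4) | map_neg ; probe: [-46, -11, 45]

Check, running the answer program on each example:
  [23, 33, -12, 23] -> [27, 37, -8, 27] -> [-27, -37, 8, -27]
  [6, 17, 49, -29, -3, 7, -12, 15, -22, 9] -> [10, 21, 53, -25, 1, 11, -8, 19, -18, 13] -> [-10, -21, -53, 25, -1, -11, 8, -19, 18, -13]
  [3, -38, -45, 33, -23, 20, 20, -28, 48] -> [7, -34, -41, 37, -19, 24, 24, -24, 52] -> [-7, 34, 41, -37, 19, -24, -24, 24, -52]
  probe: [42, 7, -49] -> [46, 11, -45] -> [-46, -11, 45]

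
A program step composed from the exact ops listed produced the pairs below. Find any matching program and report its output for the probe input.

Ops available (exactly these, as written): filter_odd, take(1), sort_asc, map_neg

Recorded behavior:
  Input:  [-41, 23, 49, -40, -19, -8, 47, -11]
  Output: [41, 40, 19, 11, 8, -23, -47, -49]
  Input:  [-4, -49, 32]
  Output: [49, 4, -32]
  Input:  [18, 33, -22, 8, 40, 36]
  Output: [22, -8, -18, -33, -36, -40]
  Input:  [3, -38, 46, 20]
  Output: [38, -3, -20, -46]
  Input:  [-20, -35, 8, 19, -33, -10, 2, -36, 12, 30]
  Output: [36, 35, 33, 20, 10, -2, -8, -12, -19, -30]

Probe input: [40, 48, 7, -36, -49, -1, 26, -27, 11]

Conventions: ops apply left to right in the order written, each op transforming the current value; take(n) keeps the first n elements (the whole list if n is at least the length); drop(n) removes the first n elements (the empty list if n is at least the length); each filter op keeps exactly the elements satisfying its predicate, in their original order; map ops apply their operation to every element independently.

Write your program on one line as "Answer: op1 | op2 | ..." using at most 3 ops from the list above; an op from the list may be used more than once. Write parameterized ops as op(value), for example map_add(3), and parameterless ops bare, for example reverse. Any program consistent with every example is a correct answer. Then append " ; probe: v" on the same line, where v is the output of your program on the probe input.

sort_asc | map_neg ; probe: [49, 36, 27, 1, -7, -11, -26, -40, -48]

Check, running the answer program on each example:
  [-41, 23, 49, -40, -19, -8, 47, -11] -> [-41, -40, -19, -11, -8, 23, 47, 49] -> [41, 40, 19, 11, 8, -23, -47, -49]
  [-4, -49, 32] -> [-49, -4, 32] -> [49, 4, -32]
  [18, 33, -22, 8, 40, 36] -> [-22, 8, 18, 33, 36, 40] -> [22, -8, -18, -33, -36, -40]
  [3, -38, 46, 20] -> [-38, 3, 20, 46] -> [38, -3, -20, -46]
  [-20, -35, 8, 19, -33, -10, 2, -36, 12, 30] -> [-36, -35, -33, -20, -10, 2, 8, 12, 19, 30] -> [36, 35, 33, 20, 10, -2, -8, -12, -19, -30]
  probe: [40, 48, 7, -36, -49, -1, 26, -27, 11] -> [-49, -36, -27, -1, 7, 11, 26, 40, 48] -> [49, 36, 27, 1, -7, -11, -26, -40, -48]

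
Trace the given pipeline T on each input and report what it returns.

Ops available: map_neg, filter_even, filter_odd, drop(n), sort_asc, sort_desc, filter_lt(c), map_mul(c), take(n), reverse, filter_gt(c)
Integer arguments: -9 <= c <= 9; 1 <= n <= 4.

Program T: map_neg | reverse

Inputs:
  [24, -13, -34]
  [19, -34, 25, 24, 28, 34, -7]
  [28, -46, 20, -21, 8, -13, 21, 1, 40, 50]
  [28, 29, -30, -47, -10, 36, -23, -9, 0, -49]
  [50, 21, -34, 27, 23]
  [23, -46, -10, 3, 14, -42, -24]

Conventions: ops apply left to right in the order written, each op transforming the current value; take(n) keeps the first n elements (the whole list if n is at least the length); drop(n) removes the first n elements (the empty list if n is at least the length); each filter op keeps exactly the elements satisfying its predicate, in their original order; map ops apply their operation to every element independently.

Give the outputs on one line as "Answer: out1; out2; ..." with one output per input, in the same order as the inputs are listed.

Execution, op by op:
  [24, -13, -34] -> [-24, 13, 34] -> [34, 13, -24]
  [19, -34, 25, 24, 28, 34, -7] -> [-19, 34, -25, -24, -28, -34, 7] -> [7, -34, -28, -24, -25, 34, -19]
  [28, -46, 20, -21, 8, -13, 21, 1, 40, 50] -> [-28, 46, -20, 21, -8, 13, -21, -1, -40, -50] -> [-50, -40, -1, -21, 13, -8, 21, -20, 46, -28]
  [28, 29, -30, -47, -10, 36, -23, -9, 0, -49] -> [-28, -29, 30, 47, 10, -36, 23, 9, 0, 49] -> [49, 0, 9, 23, -36, 10, 47, 30, -29, -28]
  [50, 21, -34, 27, 23] -> [-50, -21, 34, -27, -23] -> [-23, -27, 34, -21, -50]
  [23, -46, -10, 3, 14, -42, -24] -> [-23, 46, 10, -3, -14, 42, 24] -> [24, 42, -14, -3, 10, 46, -23]

[34, 13, -24]; [7, -34, -28, -24, -25, 34, -19]; [-50, -40, -1, -21, 13, -8, 21, -20, 46, -28]; [49, 0, 9, 23, -36, 10, 47, 30, -29, -28]; [-23, -27, 34, -21, -50]; [24, 42, -14, -3, 10, 46, -23]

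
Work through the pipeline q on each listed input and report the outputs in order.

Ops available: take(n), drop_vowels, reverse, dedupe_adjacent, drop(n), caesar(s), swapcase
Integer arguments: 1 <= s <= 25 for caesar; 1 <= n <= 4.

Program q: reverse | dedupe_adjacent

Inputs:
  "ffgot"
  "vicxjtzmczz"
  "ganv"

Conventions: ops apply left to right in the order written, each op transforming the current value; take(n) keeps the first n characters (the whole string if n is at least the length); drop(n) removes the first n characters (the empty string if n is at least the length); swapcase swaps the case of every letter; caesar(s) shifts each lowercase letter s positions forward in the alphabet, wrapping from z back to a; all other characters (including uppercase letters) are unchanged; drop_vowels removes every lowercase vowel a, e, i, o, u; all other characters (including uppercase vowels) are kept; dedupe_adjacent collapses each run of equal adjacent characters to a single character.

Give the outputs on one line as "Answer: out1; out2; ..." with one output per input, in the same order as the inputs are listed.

Execution, op by op:
  "ffgot" -> "togff" -> "togf"
  "vicxjtzmczz" -> "zzcmztjxciv" -> "zcmztjxciv"
  "ganv" -> "vnag" -> "vnag"

"togf"; "zcmztjxciv"; "vnag"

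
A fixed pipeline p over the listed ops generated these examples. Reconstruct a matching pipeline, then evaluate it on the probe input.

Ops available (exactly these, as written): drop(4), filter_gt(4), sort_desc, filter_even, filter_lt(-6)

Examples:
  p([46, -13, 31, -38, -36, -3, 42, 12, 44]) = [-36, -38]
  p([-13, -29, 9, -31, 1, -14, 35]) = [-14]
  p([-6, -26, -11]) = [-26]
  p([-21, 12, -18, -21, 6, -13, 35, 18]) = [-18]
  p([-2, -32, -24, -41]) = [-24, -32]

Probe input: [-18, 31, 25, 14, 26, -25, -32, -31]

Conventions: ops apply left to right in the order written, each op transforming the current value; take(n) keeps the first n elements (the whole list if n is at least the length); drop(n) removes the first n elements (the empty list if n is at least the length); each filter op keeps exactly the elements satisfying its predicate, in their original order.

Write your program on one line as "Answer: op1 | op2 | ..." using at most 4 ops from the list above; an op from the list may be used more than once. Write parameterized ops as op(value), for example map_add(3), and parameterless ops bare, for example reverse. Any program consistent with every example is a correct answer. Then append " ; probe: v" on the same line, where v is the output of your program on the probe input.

filter_lt(-6) | sort_desc | filter_even ; probe: [-18, -32]

Check, running the answer program on each example:
  [46, -13, 31, -38, -36, -3, 42, 12, 44] -> [-13, -38, -36] -> [-13, -36, -38] -> [-36, -38]
  [-13, -29, 9, -31, 1, -14, 35] -> [-13, -29, -31, -14] -> [-13, -14, -29, -31] -> [-14]
  [-6, -26, -11] -> [-26, -11] -> [-11, -26] -> [-26]
  [-21, 12, -18, -21, 6, -13, 35, 18] -> [-21, -18, -21, -13] -> [-13, -18, -21, -21] -> [-18]
  [-2, -32, -24, -41] -> [-32, -24, -41] -> [-24, -32, -41] -> [-24, -32]
  probe: [-18, 31, 25, 14, 26, -25, -32, -31] -> [-18, -25, -32, -31] -> [-18, -25, -31, -32] -> [-18, -32]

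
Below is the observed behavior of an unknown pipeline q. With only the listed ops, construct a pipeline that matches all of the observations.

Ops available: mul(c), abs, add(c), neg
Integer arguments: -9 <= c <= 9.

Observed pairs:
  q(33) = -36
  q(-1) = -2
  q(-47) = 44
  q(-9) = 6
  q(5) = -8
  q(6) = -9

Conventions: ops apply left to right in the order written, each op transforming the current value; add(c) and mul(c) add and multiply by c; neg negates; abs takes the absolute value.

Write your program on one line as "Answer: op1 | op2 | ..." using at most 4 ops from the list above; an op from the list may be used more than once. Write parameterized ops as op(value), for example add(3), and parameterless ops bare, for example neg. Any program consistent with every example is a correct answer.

add(8) | neg | add(5)

Check, running the answer program on each example:
  33 -> 41 -> -41 -> -36
  -1 -> 7 -> -7 -> -2
  -47 -> -39 -> 39 -> 44
  -9 -> -1 -> 1 -> 6
  5 -> 13 -> -13 -> -8
  6 -> 14 -> -14 -> -9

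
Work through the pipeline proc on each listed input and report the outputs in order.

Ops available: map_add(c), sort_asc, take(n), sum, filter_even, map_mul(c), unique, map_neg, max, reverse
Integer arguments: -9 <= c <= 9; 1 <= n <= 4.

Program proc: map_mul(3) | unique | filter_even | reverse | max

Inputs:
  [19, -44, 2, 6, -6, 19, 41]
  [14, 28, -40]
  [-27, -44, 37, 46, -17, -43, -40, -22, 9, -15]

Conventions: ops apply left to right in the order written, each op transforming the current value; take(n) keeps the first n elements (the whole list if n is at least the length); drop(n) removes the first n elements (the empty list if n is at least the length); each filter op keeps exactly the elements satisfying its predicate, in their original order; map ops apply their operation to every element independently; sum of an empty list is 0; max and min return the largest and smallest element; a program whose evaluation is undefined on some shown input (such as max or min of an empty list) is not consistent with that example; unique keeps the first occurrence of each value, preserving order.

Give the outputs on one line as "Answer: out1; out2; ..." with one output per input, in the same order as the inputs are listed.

18; 84; 138

Execution, op by op:
  [19, -44, 2, 6, -6, 19, 41] -> [57, -132, 6, 18, -18, 57, 123] -> [57, -132, 6, 18, -18, 123] -> [-132, 6, 18, -18] -> [-18, 18, 6, -132] -> 18
  [14, 28, -40] -> [42, 84, -120] -> [42, 84, -120] -> [42, 84, -120] -> [-120, 84, 42] -> 84
  [-27, -44, 37, 46, -17, -43, -40, -22, 9, -15] -> [-81, -132, 111, 138, -51, -129, -120, -66, 27, -45] -> [-81, -132, 111, 138, -51, -129, -120, -66, 27, -45] -> [-132, 138, -120, -66] -> [-66, -120, 138, -132] -> 138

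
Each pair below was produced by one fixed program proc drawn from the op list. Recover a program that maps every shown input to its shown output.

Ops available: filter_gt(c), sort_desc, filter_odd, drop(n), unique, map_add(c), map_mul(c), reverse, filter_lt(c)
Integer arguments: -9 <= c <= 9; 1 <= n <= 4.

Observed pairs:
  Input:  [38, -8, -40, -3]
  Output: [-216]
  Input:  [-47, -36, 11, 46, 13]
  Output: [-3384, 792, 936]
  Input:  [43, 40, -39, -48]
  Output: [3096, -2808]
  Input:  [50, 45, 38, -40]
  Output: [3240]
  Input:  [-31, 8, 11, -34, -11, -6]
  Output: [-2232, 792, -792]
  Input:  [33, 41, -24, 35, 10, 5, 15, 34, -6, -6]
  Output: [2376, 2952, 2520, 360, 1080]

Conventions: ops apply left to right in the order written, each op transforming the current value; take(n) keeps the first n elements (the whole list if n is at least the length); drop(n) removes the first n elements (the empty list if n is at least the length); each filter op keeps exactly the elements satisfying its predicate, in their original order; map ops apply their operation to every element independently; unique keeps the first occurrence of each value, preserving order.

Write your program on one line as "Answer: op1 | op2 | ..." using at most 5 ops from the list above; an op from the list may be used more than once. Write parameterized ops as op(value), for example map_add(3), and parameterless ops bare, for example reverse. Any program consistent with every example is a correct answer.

unique | filter_odd | map_mul(9) | map_mul(8)

Check, running the answer program on each example:
  [38, -8, -40, -3] -> [38, -8, -40, -3] -> [-3] -> [-27] -> [-216]
  [-47, -36, 11, 46, 13] -> [-47, -36, 11, 46, 13] -> [-47, 11, 13] -> [-423, 99, 117] -> [-3384, 792, 936]
  [43, 40, -39, -48] -> [43, 40, -39, -48] -> [43, -39] -> [387, -351] -> [3096, -2808]
  [50, 45, 38, -40] -> [50, 45, 38, -40] -> [45] -> [405] -> [3240]
  [-31, 8, 11, -34, -11, -6] -> [-31, 8, 11, -34, -11, -6] -> [-31, 11, -11] -> [-279, 99, -99] -> [-2232, 792, -792]
  [33, 41, -24, 35, 10, 5, 15, 34, -6, -6] -> [33, 41, -24, 35, 10, 5, 15, 34, -6] -> [33, 41, 35, 5, 15] -> [297, 369, 315, 45, 135] -> [2376, 2952, 2520, 360, 1080]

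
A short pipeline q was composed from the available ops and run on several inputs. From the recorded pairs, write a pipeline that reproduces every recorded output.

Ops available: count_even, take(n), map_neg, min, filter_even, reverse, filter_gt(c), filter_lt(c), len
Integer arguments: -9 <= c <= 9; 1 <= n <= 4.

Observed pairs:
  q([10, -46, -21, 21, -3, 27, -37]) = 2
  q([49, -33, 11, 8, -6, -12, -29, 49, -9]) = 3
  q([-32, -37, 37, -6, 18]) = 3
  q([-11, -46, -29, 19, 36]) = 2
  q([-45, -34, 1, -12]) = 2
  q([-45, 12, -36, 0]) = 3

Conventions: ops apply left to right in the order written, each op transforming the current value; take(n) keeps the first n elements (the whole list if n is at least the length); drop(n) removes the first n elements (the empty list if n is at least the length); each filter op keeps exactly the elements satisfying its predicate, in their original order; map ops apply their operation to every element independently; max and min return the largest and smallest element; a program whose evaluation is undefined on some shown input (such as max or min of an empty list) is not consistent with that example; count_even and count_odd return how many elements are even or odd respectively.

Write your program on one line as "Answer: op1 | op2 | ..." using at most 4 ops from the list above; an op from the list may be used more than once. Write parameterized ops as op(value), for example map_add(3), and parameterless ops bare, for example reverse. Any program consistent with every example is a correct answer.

filter_even | map_neg | len

Check, running the answer program on each example:
  [10, -46, -21, 21, -3, 27, -37] -> [10, -46] -> [-10, 46] -> 2
  [49, -33, 11, 8, -6, -12, -29, 49, -9] -> [8, -6, -12] -> [-8, 6, 12] -> 3
  [-32, -37, 37, -6, 18] -> [-32, -6, 18] -> [32, 6, -18] -> 3
  [-11, -46, -29, 19, 36] -> [-46, 36] -> [46, -36] -> 2
  [-45, -34, 1, -12] -> [-34, -12] -> [34, 12] -> 2
  [-45, 12, -36, 0] -> [12, -36, 0] -> [-12, 36, 0] -> 3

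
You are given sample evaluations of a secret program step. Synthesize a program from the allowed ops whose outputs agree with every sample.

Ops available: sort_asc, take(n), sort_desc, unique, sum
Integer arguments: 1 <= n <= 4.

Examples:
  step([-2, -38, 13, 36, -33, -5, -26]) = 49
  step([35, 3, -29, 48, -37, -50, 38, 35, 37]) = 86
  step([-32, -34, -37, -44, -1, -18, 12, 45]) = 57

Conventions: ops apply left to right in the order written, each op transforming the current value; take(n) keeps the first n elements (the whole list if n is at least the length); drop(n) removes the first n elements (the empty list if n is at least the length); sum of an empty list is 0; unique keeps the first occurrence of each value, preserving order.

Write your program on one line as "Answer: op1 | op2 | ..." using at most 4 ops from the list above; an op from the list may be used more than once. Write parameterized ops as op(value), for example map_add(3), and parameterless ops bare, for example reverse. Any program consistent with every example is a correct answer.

sort_desc | take(2) | sum

Check, running the answer program on each example:
  [-2, -38, 13, 36, -33, -5, -26] -> [36, 13, -2, -5, -26, -33, -38] -> [36, 13] -> 49
  [35, 3, -29, 48, -37, -50, 38, 35, 37] -> [48, 38, 37, 35, 35, 3, -29, -37, -50] -> [48, 38] -> 86
  [-32, -34, -37, -44, -1, -18, 12, 45] -> [45, 12, -1, -18, -32, -34, -37, -44] -> [45, 12] -> 57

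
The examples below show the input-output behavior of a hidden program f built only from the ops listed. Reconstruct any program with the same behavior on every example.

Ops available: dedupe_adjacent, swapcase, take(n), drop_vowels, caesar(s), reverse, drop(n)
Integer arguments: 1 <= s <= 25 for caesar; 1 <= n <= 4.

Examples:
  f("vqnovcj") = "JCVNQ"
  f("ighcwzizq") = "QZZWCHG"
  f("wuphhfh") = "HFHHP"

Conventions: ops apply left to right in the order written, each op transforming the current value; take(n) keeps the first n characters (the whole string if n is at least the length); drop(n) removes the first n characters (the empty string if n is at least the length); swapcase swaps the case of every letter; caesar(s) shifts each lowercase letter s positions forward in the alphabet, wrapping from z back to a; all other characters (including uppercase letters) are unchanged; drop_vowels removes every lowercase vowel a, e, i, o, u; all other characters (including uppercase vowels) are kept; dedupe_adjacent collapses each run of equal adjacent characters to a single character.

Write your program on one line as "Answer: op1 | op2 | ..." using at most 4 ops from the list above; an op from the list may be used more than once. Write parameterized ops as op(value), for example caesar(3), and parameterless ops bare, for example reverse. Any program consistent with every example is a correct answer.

drop(1) | drop_vowels | swapcase | reverse

Check, running the answer program on each example:
  "vqnovcj" -> "qnovcj" -> "qnvcj" -> "QNVCJ" -> "JCVNQ"
  "ighcwzizq" -> "ghcwzizq" -> "ghcwzzq" -> "GHCWZZQ" -> "QZZWCHG"
  "wuphhfh" -> "uphhfh" -> "phhfh" -> "PHHFH" -> "HFHHP"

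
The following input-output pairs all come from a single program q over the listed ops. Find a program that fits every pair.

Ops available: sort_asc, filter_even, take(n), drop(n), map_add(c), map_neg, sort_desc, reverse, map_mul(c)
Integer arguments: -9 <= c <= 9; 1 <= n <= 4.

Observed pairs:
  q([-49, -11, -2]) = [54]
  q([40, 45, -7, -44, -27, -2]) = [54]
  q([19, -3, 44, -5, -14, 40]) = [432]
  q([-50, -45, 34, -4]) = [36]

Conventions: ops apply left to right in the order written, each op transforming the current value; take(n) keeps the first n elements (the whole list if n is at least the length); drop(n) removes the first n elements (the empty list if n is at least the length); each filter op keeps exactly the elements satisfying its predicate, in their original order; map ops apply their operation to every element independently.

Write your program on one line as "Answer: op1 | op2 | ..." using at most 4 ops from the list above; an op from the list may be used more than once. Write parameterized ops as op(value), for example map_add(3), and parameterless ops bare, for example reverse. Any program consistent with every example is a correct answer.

reverse | take(1) | map_add(8) | map_mul(9)

Check, running the answer program on each example:
  [-49, -11, -2] -> [-2, -11, -49] -> [-2] -> [6] -> [54]
  [40, 45, -7, -44, -27, -2] -> [-2, -27, -44, -7, 45, 40] -> [-2] -> [6] -> [54]
  [19, -3, 44, -5, -14, 40] -> [40, -14, -5, 44, -3, 19] -> [40] -> [48] -> [432]
  [-50, -45, 34, -4] -> [-4, 34, -45, -50] -> [-4] -> [4] -> [36]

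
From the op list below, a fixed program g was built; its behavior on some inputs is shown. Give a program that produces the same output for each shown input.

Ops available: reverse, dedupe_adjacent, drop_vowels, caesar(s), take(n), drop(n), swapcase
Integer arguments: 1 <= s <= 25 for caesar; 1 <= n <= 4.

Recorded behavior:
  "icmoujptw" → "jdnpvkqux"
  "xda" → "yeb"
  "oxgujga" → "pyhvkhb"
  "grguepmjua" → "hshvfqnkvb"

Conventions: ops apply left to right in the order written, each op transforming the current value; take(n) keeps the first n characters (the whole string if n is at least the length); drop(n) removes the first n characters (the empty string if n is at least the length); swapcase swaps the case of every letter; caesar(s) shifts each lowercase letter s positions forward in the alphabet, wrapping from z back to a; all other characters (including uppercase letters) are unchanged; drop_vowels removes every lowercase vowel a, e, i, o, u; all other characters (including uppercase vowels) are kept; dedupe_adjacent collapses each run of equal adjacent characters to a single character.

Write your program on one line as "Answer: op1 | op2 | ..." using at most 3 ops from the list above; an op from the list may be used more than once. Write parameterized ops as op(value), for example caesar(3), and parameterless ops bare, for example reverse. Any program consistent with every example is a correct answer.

caesar(17) | caesar(10)

Check, running the answer program on each example:
  "icmoujptw" -> "ztdflagkn" -> "jdnpvkqux"
  "xda" -> "our" -> "yeb"
  "oxgujga" -> "foxlaxr" -> "pyhvkhb"
  "grguepmjua" -> "xixlvgdalr" -> "hshvfqnkvb"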